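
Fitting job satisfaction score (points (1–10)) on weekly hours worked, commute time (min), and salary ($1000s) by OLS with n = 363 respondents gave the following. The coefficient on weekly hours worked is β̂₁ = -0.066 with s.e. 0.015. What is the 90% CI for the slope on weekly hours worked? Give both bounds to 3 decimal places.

(-0.091, -0.041)

df = n − k − 1 = 363 − 3 − 1 = 359.
t* = t_{0.05, 359} = 1.649109.
Margin = t* × SE = 1.649109 × 0.015 = 0.02474.
CI: -0.066 ± 0.02474 → (-0.091, -0.041).
With 90% confidence, each one-unit increase in weekly hours worked is associated with a change of between -0.091 and -0.041 points (1–10) in job satisfaction score, holding the other predictors fixed.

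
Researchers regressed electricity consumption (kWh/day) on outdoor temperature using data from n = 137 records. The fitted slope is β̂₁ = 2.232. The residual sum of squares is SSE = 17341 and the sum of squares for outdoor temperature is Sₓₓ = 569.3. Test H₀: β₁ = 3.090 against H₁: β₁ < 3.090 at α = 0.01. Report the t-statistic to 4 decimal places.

MSE = SSE/(n − 2) = 17341/135 = 128.452.
SE(β̂₁) = √(MSE/Sₓₓ) = √(128.452/569.3) = 0.475007.
t = (2.232 − 3.090) / 0.475007 = -1.8063.
df = n − 2 = 135.
One-sided p ≈ 0.0366, which is ≥ 0.01, so fail to reject H₀.
The data do not give significant evidence that the true slope on outdoor temperature is below 3.090 kWh/day per unit.

t = -1.8063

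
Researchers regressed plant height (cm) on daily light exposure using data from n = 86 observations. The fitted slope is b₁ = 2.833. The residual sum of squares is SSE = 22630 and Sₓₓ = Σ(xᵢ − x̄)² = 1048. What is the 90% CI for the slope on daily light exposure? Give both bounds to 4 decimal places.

MSE = SSE/(n − 2) = 22630/84 = 269.405.
SE(b₁) = √(MSE/Sₓₓ) = √(269.405/1048) = 0.507016.
df = n − 2 = 84.
t* = t_{0.05, 84} = 1.663197.
Margin = t* × SE = 1.663197 × 0.507016 = 0.843268.
CI: 2.833 ± 0.843268 → (1.9897, 3.6763).
With 90% confidence, each one-unit increase in daily light exposure is associated with a change of between 1.9897 and 3.6763 cm in plant height.

(1.9897, 3.6763)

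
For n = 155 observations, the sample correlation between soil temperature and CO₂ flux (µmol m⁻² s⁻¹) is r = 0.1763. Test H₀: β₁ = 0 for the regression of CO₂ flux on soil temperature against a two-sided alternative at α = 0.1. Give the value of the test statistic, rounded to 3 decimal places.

t = r·√(n − 2)/√(1 − r²) = 0.1763·√153/√0.968918 = 2.215.
df = n − 2 = 153.
Two-sided p ≈ 0.0282, which is < 0.1, so reject H₀.
There is evidence of a linear association between soil temperature and CO₂ flux.

t = 2.215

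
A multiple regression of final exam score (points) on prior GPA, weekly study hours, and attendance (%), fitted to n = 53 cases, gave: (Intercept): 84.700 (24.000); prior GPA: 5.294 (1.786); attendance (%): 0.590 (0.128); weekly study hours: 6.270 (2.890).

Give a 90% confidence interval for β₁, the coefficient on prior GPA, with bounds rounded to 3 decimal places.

(2.300, 8.288)

Read off: b = 5.294, SE = 1.786 for prior GPA.
df = n − k − 1 = 53 − 3 − 1 = 49.
t* = t_{0.05, 49} = 1.676551.
Margin = t* × SE = 1.676551 × 1.786 = 2.99432.
CI: 5.294 ± 2.99432 → (2.300, 8.288).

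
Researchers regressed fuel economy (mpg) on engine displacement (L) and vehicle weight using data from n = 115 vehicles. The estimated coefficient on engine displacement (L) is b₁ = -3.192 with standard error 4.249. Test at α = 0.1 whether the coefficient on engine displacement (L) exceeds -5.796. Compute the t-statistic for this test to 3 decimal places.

t = 0.613

H₀: β₁ = -5.796 vs H₁: β₁ > -5.796.
t = (b₁ − β₁⁰)/SE = (-3.192 − (-5.796)) / 4.249 = 0.613.
df = n − k − 1 = 115 − 2 − 1 = 112.
One-sided p ≈ 0.2706, which is ≥ 0.1, so fail to reject H₀.
The data do not give significant evidence that the true slope on engine displacement (L) exceeds -5.796 mpg per unit, holding the other predictors fixed.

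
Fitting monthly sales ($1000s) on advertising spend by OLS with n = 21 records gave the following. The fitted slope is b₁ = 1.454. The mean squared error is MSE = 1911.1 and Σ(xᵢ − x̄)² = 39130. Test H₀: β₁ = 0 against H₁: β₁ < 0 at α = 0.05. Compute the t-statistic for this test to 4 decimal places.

SE(b₁) = √(MSE/Sₓₓ) = √(1911.1/39130) = 0.220997.
t = 1.454 / 0.220997 = 6.5793.
df = n − 2 = 19.
One-sided p ≈ 1.0000, which is ≥ 0.05, so fail to reject H₀.
The data do not give significant evidence that the true slope on advertising spend is negative.

t = 6.5793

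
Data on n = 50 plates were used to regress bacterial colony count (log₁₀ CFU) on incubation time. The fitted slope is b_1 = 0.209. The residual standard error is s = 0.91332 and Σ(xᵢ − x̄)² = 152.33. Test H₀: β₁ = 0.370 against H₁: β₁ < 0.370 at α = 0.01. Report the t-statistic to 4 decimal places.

SE(b_1) = s/√Sₓₓ = 0.91332/√152.33 = 0.0739997.
t = (0.209 − 0.370) / 0.0739997 = -2.1757.
df = n − 2 = 48.
One-sided p ≈ 0.0173, which is ≥ 0.01, so fail to reject H₀.
The data do not give significant evidence that the true slope on incubation time is below 0.370 log₁₀ CFU per unit.

t = -2.1757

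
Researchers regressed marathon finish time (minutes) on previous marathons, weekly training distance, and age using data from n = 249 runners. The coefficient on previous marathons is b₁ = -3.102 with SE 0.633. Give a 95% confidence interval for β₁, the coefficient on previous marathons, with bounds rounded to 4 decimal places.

(-4.3488, -1.8552)

df = n − k − 1 = 249 − 3 − 1 = 245.
t* = t_{0.025, 245} = 1.969694.
Margin = t* × SE = 1.969694 × 0.633 = 1.246816.
CI: -3.102 ± 1.246816 → (-4.3488, -1.8552).
With 95% confidence, each one-unit increase in previous marathons is associated with a change of between -4.3488 and -1.8552 minutes in marathon finish time, holding the other predictors fixed.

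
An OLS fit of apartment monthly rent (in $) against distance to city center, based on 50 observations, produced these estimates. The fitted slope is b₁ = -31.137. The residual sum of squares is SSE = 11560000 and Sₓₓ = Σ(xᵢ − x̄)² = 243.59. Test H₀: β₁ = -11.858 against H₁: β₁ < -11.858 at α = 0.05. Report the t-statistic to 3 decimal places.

MSE = SSE/(n − 2) = 11560000/48 = 240833.
SE(b₁) = √(MSE/Sₓₓ) = √(240833/243.59) = 31.4433.
t = (-31.137 − (-11.858)) / 31.4433 = -0.613.
df = n − 2 = 48.
One-sided p ≈ 0.2713, which is ≥ 0.05, so fail to reject H₀.
The data do not give significant evidence that the true slope on distance to city center is below -11.858 $ per unit.

t = -0.613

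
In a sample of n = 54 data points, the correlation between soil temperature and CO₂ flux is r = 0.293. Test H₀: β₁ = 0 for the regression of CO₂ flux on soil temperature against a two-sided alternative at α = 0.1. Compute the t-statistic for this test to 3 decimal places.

t = 2.210

t = r·√(n − 2)/√(1 − r²) = 0.293·√52/√0.914151 = 2.210.
df = n − 2 = 52.
Two-sided p ≈ 0.0315, which is < 0.1, so reject H₀.
There is evidence of a linear association between soil temperature and CO₂ flux.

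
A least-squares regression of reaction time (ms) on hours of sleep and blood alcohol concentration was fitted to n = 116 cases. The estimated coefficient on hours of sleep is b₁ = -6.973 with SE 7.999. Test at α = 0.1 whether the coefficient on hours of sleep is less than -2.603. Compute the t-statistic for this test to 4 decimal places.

t = -0.5463

H₀: β₁ = -2.603 vs H₁: β₁ < -2.603.
t = (b₁ − β₁⁰)/SE = (-6.973 − (-2.603)) / 7.999 = -0.5463.
df = n − k − 1 = 116 − 2 − 1 = 113.
One-sided p ≈ 0.2930, which is ≥ 0.1, so fail to reject H₀.
The data do not give significant evidence that the true slope on hours of sleep is below -2.603 ms per unit, holding the other predictors fixed.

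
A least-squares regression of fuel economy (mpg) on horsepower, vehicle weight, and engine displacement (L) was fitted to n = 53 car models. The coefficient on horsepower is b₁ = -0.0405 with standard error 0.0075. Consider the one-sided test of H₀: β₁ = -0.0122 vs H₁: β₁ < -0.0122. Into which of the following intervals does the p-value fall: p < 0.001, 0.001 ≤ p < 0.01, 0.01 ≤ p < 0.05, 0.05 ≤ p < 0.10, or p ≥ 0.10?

p < 0.001

t = (-0.0405 − (-0.0122)) / 0.0075 = -3.773.
df = n − k − 1 = 53 − 3 − 1 = 49.
One-sided p = P(T_{49} < t) ≈ 0.0002.
So p < 0.001.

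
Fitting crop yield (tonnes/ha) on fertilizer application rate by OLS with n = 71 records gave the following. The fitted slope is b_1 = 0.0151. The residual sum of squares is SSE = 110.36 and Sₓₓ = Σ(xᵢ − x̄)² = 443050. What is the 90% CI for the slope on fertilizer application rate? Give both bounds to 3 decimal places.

(0.012, 0.018)

MSE = SSE/(n − 2) = 110.36/69 = 1.59942.
SE(b_1) = √(MSE/Sₓₓ) = √(1.59942/443050) = 0.00190001.
df = n − 2 = 69.
t* = t_{0.05, 69} = 1.667239.
Margin = t* × SE = 1.667239 × 0.00190001 = 0.00317.
CI: 0.0151 ± 0.00317 → (0.012, 0.018).
With 90% confidence, each one-unit increase in fertilizer application rate is associated with a change of between 0.012 and 0.018 tonnes/ha in crop yield.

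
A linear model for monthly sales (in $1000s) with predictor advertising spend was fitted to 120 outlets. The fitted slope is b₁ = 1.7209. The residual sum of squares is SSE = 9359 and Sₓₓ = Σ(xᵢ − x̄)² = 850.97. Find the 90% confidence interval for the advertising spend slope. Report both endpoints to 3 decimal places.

(1.215, 2.227)

MSE = SSE/(n − 2) = 9359/118 = 79.3136.
SE(b₁) = √(MSE/Sₓₓ) = √(79.3136/850.97) = 0.305293.
df = n − 2 = 118.
t* = t_{0.05, 118} = 1.65787.
Margin = t* × SE = 1.65787 × 0.305293 = 0.50614.
CI: 1.7209 ± 0.50614 → (1.215, 2.227).
With 90% confidence, each one-unit increase in advertising spend is associated with a change of between 1.215 and 2.227 $1000s in monthly sales.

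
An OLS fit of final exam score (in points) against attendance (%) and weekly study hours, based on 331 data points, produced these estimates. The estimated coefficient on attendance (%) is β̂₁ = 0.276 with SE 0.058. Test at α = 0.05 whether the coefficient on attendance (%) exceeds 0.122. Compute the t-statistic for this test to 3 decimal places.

t = 2.655

H₀: β₁ = 0.122 vs H₁: β₁ > 0.122.
t = (β̂₁ − β₁⁰)/SE = (0.276 − 0.122) / 0.058 = 2.655.
df = n − k − 1 = 331 − 2 − 1 = 328.
One-sided p ≈ 0.0042, which is < 0.05, so reject H₀.
There is evidence that the true slope on attendance (%) exceeds 0.122 points per unit, holding the other predictors fixed.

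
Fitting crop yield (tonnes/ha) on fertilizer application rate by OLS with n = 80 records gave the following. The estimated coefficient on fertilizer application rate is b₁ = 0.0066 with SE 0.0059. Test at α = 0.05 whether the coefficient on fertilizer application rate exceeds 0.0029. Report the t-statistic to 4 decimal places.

t = 0.6271

H₀: β₁ = 0.0029 vs H₁: β₁ > 0.0029.
t = (b₁ − β₁⁰)/SE = (0.0066 − 0.0029) / 0.0059 = 0.6271.
df = n − 2 = 80 − 2 = 78.
One-sided p ≈ 0.2662, which is ≥ 0.05, so fail to reject H₀.
The data do not give significant evidence that the true slope on fertilizer application rate exceeds 0.0029 tonnes/ha per unit.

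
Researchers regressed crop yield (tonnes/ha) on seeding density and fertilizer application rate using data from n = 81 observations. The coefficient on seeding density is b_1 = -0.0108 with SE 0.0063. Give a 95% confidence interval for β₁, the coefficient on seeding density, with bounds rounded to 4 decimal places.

df = n − k − 1 = 81 − 2 − 1 = 78.
t* = t_{0.025, 78} = 1.990847.
Margin = t* × SE = 1.990847 × 0.0063 = 0.012542.
CI: -0.0108 ± 0.012542 → (-0.0233, 0.0017).
With 95% confidence, each one-unit increase in seeding density is associated with a change of between -0.0233 and 0.0017 tonnes/ha in crop yield, holding the other predictors fixed.

(-0.0233, 0.0017)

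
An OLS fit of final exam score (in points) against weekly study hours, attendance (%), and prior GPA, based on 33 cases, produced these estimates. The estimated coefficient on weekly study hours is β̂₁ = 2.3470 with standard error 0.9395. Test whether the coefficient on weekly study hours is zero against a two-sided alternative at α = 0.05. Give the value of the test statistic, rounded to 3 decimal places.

H₀: β₁ = 0 vs H₁: β₁ ≠ 0.
t = (β̂₁ − β₁⁰)/SE = 2.3470 / 0.9395 = 2.498.
df = n − k − 1 = 33 − 3 − 1 = 29.
Two-sided p ≈ 0.0184, which is < 0.05, so reject H₀.
There is evidence that weekly study hours is associated with final exam score, holding the other predictors fixed.

t = 2.498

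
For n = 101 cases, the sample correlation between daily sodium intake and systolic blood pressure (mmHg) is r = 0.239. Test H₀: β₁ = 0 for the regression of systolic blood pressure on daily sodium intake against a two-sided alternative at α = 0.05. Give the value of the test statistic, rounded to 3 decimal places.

t = 2.449

t = r·√(n − 2)/√(1 − r²) = 0.239·√99/√0.942879 = 2.449.
df = n − 2 = 99.
Two-sided p ≈ 0.0161, which is < 0.05, so reject H₀.
There is evidence of a linear association between daily sodium intake and systolic blood pressure.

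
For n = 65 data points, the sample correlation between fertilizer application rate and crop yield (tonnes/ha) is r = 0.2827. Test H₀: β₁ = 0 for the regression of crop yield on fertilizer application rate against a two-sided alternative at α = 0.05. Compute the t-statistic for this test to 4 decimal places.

t = 2.3393

t = r·√(n − 2)/√(1 − r²) = 0.2827·√63/√0.920081 = 2.3393.
df = n − 2 = 63.
Two-sided p ≈ 0.0225, which is < 0.05, so reject H₀.
There is evidence of a linear association between fertilizer application rate and crop yield.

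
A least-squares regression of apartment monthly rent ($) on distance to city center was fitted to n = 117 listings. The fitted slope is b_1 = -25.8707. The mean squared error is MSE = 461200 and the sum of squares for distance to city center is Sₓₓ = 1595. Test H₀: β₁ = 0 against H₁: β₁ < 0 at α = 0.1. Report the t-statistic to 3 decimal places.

t = -1.521

SE(b_1) = √(MSE/Sₓₓ) = √(461200/1595) = 17.0045.
t = -25.8707 / 17.0045 = -1.521.
df = n − 2 = 115.
One-sided p ≈ 0.0655, which is < 0.1, so reject H₀.
There is evidence that the true slope on distance to city center is negative.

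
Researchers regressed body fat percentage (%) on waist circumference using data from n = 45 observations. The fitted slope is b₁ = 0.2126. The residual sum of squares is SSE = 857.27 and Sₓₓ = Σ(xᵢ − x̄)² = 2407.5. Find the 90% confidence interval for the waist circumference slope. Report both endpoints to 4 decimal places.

MSE = SSE/(n − 2) = 857.27/43 = 19.9365.
SE(b₁) = √(MSE/Sₓₓ) = √(19.9365/2407.5) = 0.091.
df = n − 2 = 43.
t* = t_{0.05, 43} = 1.681071.
Margin = t* × SE = 1.681071 × 0.091 = 0.152977.
CI: 0.2126 ± 0.152977 → (0.0596, 0.3656).
With 90% confidence, each one-unit increase in waist circumference is associated with a change of between 0.0596 and 0.3656 % in body fat percentage.

(0.0596, 0.3656)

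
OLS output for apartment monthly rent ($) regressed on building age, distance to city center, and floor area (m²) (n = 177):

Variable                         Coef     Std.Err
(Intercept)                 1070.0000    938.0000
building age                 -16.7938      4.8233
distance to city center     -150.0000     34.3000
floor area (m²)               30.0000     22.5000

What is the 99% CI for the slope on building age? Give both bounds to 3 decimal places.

(-29.356, -4.231)

Read off: b = -16.7938, SE = 4.8233 for building age.
df = n − k − 1 = 177 − 3 − 1 = 173.
t* = t_{0.005, 173} = 2.604546.
Margin = t* × SE = 2.604546 × 4.8233 = 12.56251.
CI: -16.7938 ± 12.56251 → (-29.356, -4.231).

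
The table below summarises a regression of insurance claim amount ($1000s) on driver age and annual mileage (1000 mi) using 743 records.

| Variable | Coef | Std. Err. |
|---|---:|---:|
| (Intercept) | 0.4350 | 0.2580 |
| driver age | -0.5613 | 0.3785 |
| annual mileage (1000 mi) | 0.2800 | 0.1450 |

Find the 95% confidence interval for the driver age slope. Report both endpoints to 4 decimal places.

(-1.3044, 0.1818)

Read off: b = -0.5613, SE = 0.3785 for driver age.
df = n − k − 1 = 743 − 2 − 1 = 740.
t* = t_{0.025, 740} = 1.963175.
Margin = t* × SE = 1.963175 × 0.3785 = 0.743062.
CI: -0.5613 ± 0.743062 → (-1.3044, 0.1818).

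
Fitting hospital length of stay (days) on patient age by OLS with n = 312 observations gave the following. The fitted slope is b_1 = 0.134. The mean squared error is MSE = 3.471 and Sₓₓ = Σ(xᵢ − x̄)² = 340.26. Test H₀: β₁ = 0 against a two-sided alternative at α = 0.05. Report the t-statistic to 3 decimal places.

SE(b_1) = √(MSE/Sₓₓ) = √(3.471/340.26) = 0.101.
t = 0.134 / 0.101 = 1.327.
df = n − 2 = 310.
Two-sided p ≈ 0.1856, which is ≥ 0.05, so fail to reject H₀.
The data do not give significant evidence of an association between patient age and hospital length of stay.

t = 1.327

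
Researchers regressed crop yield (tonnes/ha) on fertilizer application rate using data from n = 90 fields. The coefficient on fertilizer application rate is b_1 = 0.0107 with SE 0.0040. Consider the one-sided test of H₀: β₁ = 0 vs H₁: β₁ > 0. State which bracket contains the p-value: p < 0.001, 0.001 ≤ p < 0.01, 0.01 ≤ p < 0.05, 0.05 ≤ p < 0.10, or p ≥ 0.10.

t = 0.0107 / 0.0040 = 2.675.
df = n − 2 = 90 − 2 = 88.
One-sided p = P(T_{88} > t) ≈ 0.0045.
So 0.001 ≤ p < 0.01.

0.001 ≤ p < 0.01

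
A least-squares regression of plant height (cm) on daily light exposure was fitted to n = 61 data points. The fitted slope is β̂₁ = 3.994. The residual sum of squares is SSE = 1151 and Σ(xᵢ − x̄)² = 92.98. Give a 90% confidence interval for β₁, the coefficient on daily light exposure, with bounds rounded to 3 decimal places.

(3.229, 4.759)

MSE = SSE/(n − 2) = 1151/59 = 19.5085.
SE(β̂₁) = √(MSE/Sₓₓ) = √(19.5085/92.98) = 0.458054.
df = n − 2 = 59.
t* = t_{0.05, 59} = 1.671093.
Margin = t* × SE = 1.671093 × 0.458054 = 0.76545.
CI: 3.994 ± 0.76545 → (3.229, 4.759).
With 90% confidence, each one-unit increase in daily light exposure is associated with a change of between 3.229 and 4.759 cm in plant height.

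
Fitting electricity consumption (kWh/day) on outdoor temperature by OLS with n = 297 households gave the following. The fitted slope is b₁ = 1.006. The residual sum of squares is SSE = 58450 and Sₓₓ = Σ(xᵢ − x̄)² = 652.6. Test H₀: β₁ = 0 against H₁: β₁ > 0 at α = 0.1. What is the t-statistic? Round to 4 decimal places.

t = 1.8257

MSE = SSE/(n − 2) = 58450/295 = 198.136.
SE(b₁) = √(MSE/Sₓₓ) = √(198.136/652.6) = 0.551008.
t = 1.006 / 0.551008 = 1.8257.
df = n − 2 = 295.
One-sided p ≈ 0.0344, which is < 0.1, so reject H₀.
There is evidence that the true slope on outdoor temperature is positive.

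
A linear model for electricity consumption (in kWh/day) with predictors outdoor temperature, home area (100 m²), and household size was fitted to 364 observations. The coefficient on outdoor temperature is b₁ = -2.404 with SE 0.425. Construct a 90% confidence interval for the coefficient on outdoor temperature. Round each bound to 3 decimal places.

df = n − k − 1 = 364 − 3 − 1 = 360.
t* = t_{0.05, 360} = 1.649097.
Margin = t* × SE = 1.649097 × 0.425 = 0.70087.
CI: -2.404 ± 0.70087 → (-3.105, -1.703).
With 90% confidence, each one-unit increase in outdoor temperature is associated with a change of between -3.105 and -1.703 kWh/day in electricity consumption, holding the other predictors fixed.

(-3.105, -1.703)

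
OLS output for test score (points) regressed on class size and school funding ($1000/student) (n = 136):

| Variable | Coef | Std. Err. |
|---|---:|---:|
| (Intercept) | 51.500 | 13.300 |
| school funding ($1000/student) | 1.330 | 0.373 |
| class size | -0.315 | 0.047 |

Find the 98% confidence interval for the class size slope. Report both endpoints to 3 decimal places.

(-0.426, -0.204)

Read off: b = -0.315, SE = 0.047 for class size.
df = n − k − 1 = 136 − 2 − 1 = 133.
t* = t_{0.01, 133} = 2.354712.
Margin = t* × SE = 2.354712 × 0.047 = 0.11067.
CI: -0.315 ± 0.11067 → (-0.426, -0.204).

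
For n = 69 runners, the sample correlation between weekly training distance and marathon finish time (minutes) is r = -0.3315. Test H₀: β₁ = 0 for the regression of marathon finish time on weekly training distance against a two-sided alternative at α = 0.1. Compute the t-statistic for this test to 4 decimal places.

t = r·√(n − 2)/√(1 − r²) = -0.3315·√67/√0.890108 = -2.8761.
df = n − 2 = 67.
Two-sided p ≈ 0.0054, which is < 0.1, so reject H₀.
There is evidence of a linear association between weekly training distance and marathon finish time.

t = -2.8761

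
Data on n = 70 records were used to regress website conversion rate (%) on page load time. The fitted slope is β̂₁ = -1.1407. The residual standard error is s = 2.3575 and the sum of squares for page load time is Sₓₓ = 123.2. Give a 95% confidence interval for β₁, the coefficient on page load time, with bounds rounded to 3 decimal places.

(-1.565, -0.717)

SE(β̂₁) = s/√Sₓₓ = 2.3575/√123.2 = 0.212396.
df = n − 2 = 68.
t* = t_{0.025, 68} = 1.995469.
Margin = t* × SE = 1.995469 × 0.212396 = 0.42383.
CI: -1.1407 ± 0.42383 → (-1.565, -0.717).
With 95% confidence, each one-unit increase in page load time is associated with a change of between -1.565 and -0.717 % in website conversion rate.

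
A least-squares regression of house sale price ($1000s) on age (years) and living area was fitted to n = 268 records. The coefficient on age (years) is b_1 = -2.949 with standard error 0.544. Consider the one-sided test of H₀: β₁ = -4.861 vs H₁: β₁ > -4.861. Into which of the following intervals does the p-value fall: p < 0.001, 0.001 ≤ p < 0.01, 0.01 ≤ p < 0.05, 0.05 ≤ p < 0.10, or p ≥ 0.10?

t = (-2.949 − (-4.861)) / 0.544 = 3.515.
df = n − k − 1 = 268 − 2 − 1 = 265.
One-sided p = P(T_{265} > t) ≈ 0.0003.
So p < 0.001.

p < 0.001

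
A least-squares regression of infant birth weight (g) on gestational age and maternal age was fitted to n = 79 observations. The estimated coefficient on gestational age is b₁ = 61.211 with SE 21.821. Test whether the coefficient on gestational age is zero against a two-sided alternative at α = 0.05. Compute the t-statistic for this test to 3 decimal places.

H₀: β₁ = 0 vs H₁: β₁ ≠ 0.
t = (b₁ − β₁⁰)/SE = 61.211 / 21.821 = 2.805.
df = n − k − 1 = 79 − 2 − 1 = 76.
Two-sided p ≈ 0.0064, which is < 0.05, so reject H₀.
There is evidence that gestational age is associated with infant birth weight, holding the other predictors fixed.

t = 2.805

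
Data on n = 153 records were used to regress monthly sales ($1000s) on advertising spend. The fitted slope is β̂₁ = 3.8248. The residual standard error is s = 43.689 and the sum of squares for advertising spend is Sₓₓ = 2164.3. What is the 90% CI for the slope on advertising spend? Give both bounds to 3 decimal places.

(2.271, 5.379)

SE(β̂₁) = s/√Sₓₓ = 43.689/√2164.3 = 0.939103.
df = n − 2 = 151.
t* = t_{0.05, 151} = 1.655007.
Margin = t* × SE = 1.655007 × 0.939103 = 1.55422.
CI: 3.8248 ± 1.55422 → (2.271, 5.379).
With 90% confidence, each one-unit increase in advertising spend is associated with a change of between 2.271 and 5.379 $1000s in monthly sales.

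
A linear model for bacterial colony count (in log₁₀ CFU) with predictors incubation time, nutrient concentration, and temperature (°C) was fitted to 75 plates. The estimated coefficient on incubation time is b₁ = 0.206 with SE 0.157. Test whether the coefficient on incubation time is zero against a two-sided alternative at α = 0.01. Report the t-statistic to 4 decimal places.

t = 1.3121

H₀: β₁ = 0 vs H₁: β₁ ≠ 0.
t = (b₁ − β₁⁰)/SE = 0.206 / 0.157 = 1.3121.
df = n − k − 1 = 75 − 3 − 1 = 71.
Two-sided p ≈ 0.1937, which is ≥ 0.01, so fail to reject H₀.
The data do not give significant evidence of an association between incubation time and bacterial colony count, after adjusting for the other predictors.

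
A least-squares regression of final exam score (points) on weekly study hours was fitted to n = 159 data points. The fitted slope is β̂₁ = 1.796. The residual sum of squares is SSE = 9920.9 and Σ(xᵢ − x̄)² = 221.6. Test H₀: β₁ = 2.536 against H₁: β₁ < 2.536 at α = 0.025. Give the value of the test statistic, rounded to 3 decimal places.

t = -1.386

MSE = SSE/(n − 2) = 9920.9/157 = 63.1904.
SE(β̂₁) = √(MSE/Sₓₓ) = √(63.1904/221.6) = 0.533999.
t = (1.796 − 2.536) / 0.533999 = -1.386.
df = n − 2 = 157.
One-sided p ≈ 0.0839, which is ≥ 0.025, so fail to reject H₀.
The data do not give significant evidence that the true slope on weekly study hours is below 2.536 points per unit.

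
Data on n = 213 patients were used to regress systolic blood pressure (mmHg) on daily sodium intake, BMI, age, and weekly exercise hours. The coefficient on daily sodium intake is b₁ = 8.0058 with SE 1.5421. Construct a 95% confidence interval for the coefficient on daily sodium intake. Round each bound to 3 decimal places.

(4.966, 11.046)

df = n − k − 1 = 213 − 4 − 1 = 208.
t* = t_{0.025, 208} = 1.971435.
Margin = t* × SE = 1.971435 × 1.5421 = 3.04015.
CI: 8.0058 ± 3.04015 → (4.966, 11.046).
With 95% confidence, each one-unit increase in daily sodium intake is associated with a change of between 4.966 and 11.046 mmHg in systolic blood pressure, holding the other predictors fixed.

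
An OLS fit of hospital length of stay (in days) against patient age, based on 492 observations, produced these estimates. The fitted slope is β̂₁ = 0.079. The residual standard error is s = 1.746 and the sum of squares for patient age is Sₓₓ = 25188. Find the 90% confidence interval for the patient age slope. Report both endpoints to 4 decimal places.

SE(β̂₁) = s/√Sₓₓ = 1.746/√25188 = 0.0110014.
df = n − 2 = 490.
t* = t_{0.05, 490} = 1.647969.
Margin = t* × SE = 1.647969 × 0.0110014 = 0.018130.
CI: 0.079 ± 0.018130 → (0.0609, 0.0971).
With 90% confidence, each one-unit increase in patient age is associated with a change of between 0.0609 and 0.0971 days in hospital length of stay.

(0.0609, 0.0971)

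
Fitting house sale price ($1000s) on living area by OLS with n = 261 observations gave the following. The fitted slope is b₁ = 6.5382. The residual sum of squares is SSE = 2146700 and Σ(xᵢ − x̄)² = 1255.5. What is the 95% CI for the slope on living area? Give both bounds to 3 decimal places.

MSE = SSE/(n − 2) = 2146700/259 = 8288.42.
SE(b₁) = √(MSE/Sₓₓ) = √(8288.42/1255.5) = 2.56937.
df = n − 2 = 259.
t* = t_{0.025, 259} = 1.969166.
Margin = t* × SE = 1.969166 × 2.56937 = 5.05952.
CI: 6.5382 ± 5.05952 → (1.479, 11.598).
With 95% confidence, each one-unit increase in living area is associated with a change of between 1.479 and 11.598 $1000s in house sale price.

(1.479, 11.598)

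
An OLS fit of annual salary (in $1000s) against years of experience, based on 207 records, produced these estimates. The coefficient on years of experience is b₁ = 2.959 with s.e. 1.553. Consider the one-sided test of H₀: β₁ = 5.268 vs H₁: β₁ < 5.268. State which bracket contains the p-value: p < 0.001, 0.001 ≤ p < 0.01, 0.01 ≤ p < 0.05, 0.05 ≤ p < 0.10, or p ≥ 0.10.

0.05 ≤ p < 0.10

t = (2.959 − 5.268) / 1.553 = -1.487.
df = n − 2 = 207 − 2 = 205.
One-sided p = P(T_{205} < t) ≈ 0.0693.
So 0.05 ≤ p < 0.10.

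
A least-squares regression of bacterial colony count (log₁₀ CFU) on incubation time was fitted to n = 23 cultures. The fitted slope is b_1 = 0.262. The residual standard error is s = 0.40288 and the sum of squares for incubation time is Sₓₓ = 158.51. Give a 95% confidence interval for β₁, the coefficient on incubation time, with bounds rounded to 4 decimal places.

SE(b_1) = s/√Sₓₓ = 0.40288/√158.51 = 0.0319998.
df = n − 2 = 21.
t* = t_{0.025, 21} = 2.079614.
Margin = t* × SE = 2.079614 × 0.0319998 = 0.066547.
CI: 0.262 ± 0.066547 → (0.1955, 0.3285).
With 95% confidence, each one-unit increase in incubation time is associated with a change of between 0.1955 and 0.3285 log₁₀ CFU in bacterial colony count.

(0.1955, 0.3285)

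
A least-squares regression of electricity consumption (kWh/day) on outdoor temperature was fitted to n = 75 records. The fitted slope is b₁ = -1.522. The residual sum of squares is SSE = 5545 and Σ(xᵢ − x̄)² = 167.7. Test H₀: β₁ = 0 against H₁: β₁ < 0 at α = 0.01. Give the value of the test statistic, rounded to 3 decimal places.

MSE = SSE/(n − 2) = 5545/73 = 75.9589.
SE(b₁) = √(MSE/Sₓₓ) = √(75.9589/167.7) = 0.673012.
t = -1.522 / 0.673012 = -2.261.
df = n − 2 = 73.
One-sided p ≈ 0.0134, which is ≥ 0.01, so fail to reject H₀.
The data do not give significant evidence that the true slope on outdoor temperature is negative.

t = -2.261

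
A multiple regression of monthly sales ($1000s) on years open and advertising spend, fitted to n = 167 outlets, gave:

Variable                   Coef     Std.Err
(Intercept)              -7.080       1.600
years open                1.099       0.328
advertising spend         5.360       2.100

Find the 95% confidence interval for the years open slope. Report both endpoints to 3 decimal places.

Read off: b = 1.099, SE = 0.328 for years open.
df = n − k − 1 = 167 − 2 − 1 = 164.
t* = t_{0.025, 164} = 1.974535.
Margin = t* × SE = 1.974535 × 0.328 = 0.64765.
CI: 1.099 ± 0.64765 → (0.451, 1.747).

(0.451, 1.747)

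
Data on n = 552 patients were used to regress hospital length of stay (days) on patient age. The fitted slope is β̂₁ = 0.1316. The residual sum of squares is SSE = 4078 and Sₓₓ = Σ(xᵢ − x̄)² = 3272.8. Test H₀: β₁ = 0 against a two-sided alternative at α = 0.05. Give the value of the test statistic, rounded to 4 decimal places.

MSE = SSE/(n − 2) = 4078/550 = 7.41455.
SE(β̂₁) = √(MSE/Sₓₓ) = √(7.41455/3272.8) = 0.0475973.
t = 0.1316 / 0.0475973 = 2.7649.
df = n − 2 = 550.
Two-sided p ≈ 0.0059, which is < 0.05, so reject H₀.
There is evidence that patient age is associated with hospital length of stay.

t = 2.7649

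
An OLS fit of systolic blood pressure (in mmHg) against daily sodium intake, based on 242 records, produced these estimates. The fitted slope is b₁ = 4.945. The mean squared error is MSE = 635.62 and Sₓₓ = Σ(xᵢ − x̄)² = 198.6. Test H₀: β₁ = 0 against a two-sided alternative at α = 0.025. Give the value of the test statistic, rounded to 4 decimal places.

t = 2.7641

SE(b₁) = √(MSE/Sₓₓ) = √(635.62/198.6) = 1.789.
t = 4.945 / 1.789 = 2.7641.
df = n − 2 = 240.
Two-sided p ≈ 0.0062, which is < 0.025, so reject H₀.
There is evidence that daily sodium intake is associated with systolic blood pressure.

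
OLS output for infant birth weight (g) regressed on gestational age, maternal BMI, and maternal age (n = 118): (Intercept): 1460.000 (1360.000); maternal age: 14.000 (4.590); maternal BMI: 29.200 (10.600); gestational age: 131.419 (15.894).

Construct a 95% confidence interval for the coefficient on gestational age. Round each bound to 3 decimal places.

Read off: b = 131.419, SE = 15.894 for gestational age.
df = n − k − 1 = 118 − 3 − 1 = 114.
t* = t_{0.025, 114} = 1.980992.
Margin = t* × SE = 1.980992 × 15.894 = 31.48589.
CI: 131.419 ± 31.48589 → (99.933, 162.905).

(99.933, 162.905)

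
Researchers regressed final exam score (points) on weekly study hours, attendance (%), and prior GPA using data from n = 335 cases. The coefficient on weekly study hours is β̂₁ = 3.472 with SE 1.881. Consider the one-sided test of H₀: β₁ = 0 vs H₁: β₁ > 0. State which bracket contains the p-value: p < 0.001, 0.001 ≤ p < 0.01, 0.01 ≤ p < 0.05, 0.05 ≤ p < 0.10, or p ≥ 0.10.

t = 3.472 / 1.881 = 1.846.
df = n − k − 1 = 335 − 3 − 1 = 331.
One-sided p = P(T_{331} > t) ≈ 0.0329.
So 0.01 ≤ p < 0.05.

0.01 ≤ p < 0.05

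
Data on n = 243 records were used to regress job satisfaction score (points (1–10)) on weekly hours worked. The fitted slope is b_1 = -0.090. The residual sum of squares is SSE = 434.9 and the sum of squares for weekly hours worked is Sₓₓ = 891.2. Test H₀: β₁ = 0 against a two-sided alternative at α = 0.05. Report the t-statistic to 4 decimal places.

t = -2.0001

MSE = SSE/(n − 2) = 434.9/241 = 1.80456.
SE(b_1) = √(MSE/Sₓₓ) = √(1.80456/891.2) = 0.0449986.
t = -0.090 / 0.0449986 = -2.0001.
df = n − 2 = 241.
Two-sided p ≈ 0.0466, which is < 0.05, so reject H₀.
There is evidence that weekly hours worked is associated with job satisfaction score.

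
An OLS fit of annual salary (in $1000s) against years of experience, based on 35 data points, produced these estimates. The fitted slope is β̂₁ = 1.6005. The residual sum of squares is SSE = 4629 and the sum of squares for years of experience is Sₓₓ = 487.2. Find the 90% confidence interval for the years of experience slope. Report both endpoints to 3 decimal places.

(0.692, 2.509)

MSE = SSE/(n − 2) = 4629/33 = 140.273.
SE(β̂₁) = √(MSE/Sₓₓ) = √(140.273/487.2) = 0.536578.
df = n − 2 = 33.
t* = t_{0.05, 33} = 1.69236.
Margin = t* × SE = 1.69236 × 0.536578 = 0.90808.
CI: 1.6005 ± 0.90808 → (0.692, 2.509).
With 90% confidence, each one-unit increase in years of experience is associated with a change of between 0.692 and 2.509 $1000s in annual salary.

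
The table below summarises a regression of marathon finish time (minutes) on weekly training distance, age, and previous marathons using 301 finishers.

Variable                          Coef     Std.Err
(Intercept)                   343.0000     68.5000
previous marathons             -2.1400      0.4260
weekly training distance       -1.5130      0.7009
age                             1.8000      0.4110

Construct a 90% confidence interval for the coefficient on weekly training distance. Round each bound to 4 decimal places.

Read off: b = -1.5130, SE = 0.7009 for weekly training distance.
df = n − k − 1 = 301 − 3 − 1 = 297.
t* = t_{0.05, 297} = 1.65.
Margin = t* × SE = 1.65 × 0.7009 = 1.156485.
CI: -1.5130 ± 1.156485 → (-2.6695, -0.3565).

(-2.6695, -0.3565)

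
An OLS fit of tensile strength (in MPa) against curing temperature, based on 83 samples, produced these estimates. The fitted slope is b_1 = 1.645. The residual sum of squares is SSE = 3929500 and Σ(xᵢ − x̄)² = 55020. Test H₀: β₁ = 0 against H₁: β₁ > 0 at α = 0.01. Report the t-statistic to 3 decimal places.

t = 1.752

MSE = SSE/(n − 2) = 3929500/81 = 48512.3.
SE(b_1) = √(MSE/Sₓₓ) = √(48512.3/55020) = 0.939001.
t = 1.645 / 0.939001 = 1.752.
df = n − 2 = 81.
One-sided p ≈ 0.0418, which is ≥ 0.01, so fail to reject H₀.
The data do not give significant evidence that the true slope on curing temperature is positive.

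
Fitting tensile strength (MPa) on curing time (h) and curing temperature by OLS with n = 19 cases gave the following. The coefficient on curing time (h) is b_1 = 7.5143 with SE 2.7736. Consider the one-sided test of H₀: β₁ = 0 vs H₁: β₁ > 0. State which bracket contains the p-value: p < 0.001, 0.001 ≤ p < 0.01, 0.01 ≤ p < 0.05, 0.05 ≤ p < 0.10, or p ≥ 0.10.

t = 7.5143 / 2.7736 = 2.709.
df = n − k − 1 = 19 − 2 − 1 = 16.
One-sided p = P(T_{16} > t) ≈ 0.0077.
So 0.001 ≤ p < 0.01.

0.001 ≤ p < 0.01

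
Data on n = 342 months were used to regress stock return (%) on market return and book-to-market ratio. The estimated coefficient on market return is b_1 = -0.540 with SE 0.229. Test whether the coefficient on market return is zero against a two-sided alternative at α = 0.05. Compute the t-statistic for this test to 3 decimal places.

H₀: β₁ = 0 vs H₁: β₁ ≠ 0.
t = (b_1 − β₁⁰)/SE = -0.540 / 0.229 = -2.358.
df = n − k − 1 = 342 − 2 − 1 = 339.
Two-sided p ≈ 0.0189, which is < 0.05, so reject H₀.
There is evidence that market return is associated with stock return, holding the other predictors fixed.

t = -2.358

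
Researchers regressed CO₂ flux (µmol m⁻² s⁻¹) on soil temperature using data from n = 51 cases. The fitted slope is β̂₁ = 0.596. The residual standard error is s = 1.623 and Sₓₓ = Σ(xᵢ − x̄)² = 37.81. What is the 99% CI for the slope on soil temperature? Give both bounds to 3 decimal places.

(-0.111, 1.303)

SE(β̂₁) = s/√Sₓₓ = 1.623/√37.81 = 0.263946.
df = n − 2 = 49.
t* = t_{0.005, 49} = 2.679952.
Margin = t* × SE = 2.679952 × 0.263946 = 0.70736.
CI: 0.596 ± 0.70736 → (-0.111, 1.303).
With 99% confidence, each one-unit increase in soil temperature is associated with a change of between -0.111 and 1.303 µmol m⁻² s⁻¹ in CO₂ flux.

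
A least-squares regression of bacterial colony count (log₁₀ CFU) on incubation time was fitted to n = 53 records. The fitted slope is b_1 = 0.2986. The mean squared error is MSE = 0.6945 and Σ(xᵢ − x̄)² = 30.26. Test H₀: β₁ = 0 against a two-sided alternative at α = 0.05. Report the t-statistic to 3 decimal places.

SE(b_1) = √(MSE/Sₓₓ) = √(0.6945/30.26) = 0.151496.
t = 0.2986 / 0.151496 = 1.971.
df = n − 2 = 51.
Two-sided p ≈ 0.0542, which is ≥ 0.05, so fail to reject H₀.
The data do not give significant evidence of an association between incubation time and bacterial colony count.

t = 1.971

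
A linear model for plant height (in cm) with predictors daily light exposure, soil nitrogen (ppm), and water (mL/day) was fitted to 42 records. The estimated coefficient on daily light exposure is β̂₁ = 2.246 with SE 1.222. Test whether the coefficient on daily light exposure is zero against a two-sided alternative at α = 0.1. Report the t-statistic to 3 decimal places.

H₀: β₁ = 0 vs H₁: β₁ ≠ 0.
t = (β̂₁ − β₁⁰)/SE = 2.246 / 1.222 = 1.838.
df = n − k − 1 = 42 − 3 − 1 = 38.
Two-sided p ≈ 0.0739, which is < 0.1, so reject H₀.
There is evidence that daily light exposure is associated with plant height, holding the other predictors fixed.

t = 1.838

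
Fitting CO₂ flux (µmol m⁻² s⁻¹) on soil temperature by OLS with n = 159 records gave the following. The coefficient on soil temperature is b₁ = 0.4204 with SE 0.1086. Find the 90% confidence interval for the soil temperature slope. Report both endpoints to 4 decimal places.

(0.2407, 0.6001)

df = n − 2 = 159 − 2 = 157.
t* = t_{0.05, 157} = 1.654617.
Margin = t* × SE = 1.654617 × 0.1086 = 0.179691.
CI: 0.4204 ± 0.179691 → (0.2407, 0.6001).
With 90% confidence, each one-unit increase in soil temperature is associated with a change of between 0.2407 and 0.6001 µmol m⁻² s⁻¹ in CO₂ flux.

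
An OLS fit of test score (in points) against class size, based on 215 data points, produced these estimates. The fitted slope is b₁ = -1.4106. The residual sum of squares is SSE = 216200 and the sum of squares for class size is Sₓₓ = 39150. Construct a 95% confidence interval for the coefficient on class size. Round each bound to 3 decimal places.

(-1.728, -1.093)

MSE = SSE/(n − 2) = 216200/213 = 1015.02.
SE(b₁) = √(MSE/Sₓₓ) = √(1015.02/39150) = 0.161017.
df = n − 2 = 213.
t* = t_{0.025, 213} = 1.971164.
Margin = t* × SE = 1.971164 × 0.161017 = 0.31739.
CI: -1.4106 ± 0.31739 → (-1.728, -1.093).
With 95% confidence, each one-unit increase in class size is associated with a change of between -1.728 and -1.093 points in test score.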